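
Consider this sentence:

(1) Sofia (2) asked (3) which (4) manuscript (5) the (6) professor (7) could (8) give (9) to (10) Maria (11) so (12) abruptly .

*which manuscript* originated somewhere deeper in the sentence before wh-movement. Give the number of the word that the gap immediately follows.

8

Before movement: The professor could give which manuscript to Maria so abruptly.
The filler 'which manuscript' is interpreted as the direct object of 'give'. Wh-movement fronts it, leaving a gap right after 'give':
Sofia asked which manuscript the professor could give ___ to Maria so abruptly.
'give' is word 8.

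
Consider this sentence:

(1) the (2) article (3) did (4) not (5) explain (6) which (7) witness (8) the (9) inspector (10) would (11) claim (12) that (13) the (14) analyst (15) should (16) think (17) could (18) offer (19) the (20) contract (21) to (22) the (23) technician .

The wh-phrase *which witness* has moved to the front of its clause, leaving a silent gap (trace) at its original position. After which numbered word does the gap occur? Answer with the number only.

16

Before movement: The inspector would claim that the analyst should think which witness could offer the contract to the technician.
'which witness' is the subject of the clause embedded under 'think'. Wh-movement fronts it, leaving a gap right after 'think':
The article did not explain which witness the inspector would claim that the analyst should think ___ could offer the contract to the technician.
'think' is word 16.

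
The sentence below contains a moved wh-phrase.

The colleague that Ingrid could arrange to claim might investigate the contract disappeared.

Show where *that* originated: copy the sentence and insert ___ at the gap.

'that' functions as the subject of the clause embedded under 'claim'. The gap is right after 'claim'.

The colleague that Ingrid could arrange to claim ___ might investigate the contract disappeared.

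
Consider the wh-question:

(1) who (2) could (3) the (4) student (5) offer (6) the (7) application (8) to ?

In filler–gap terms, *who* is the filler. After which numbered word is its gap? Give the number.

Before movement: The student could offer the application to who.
'who' functions as the object of the preposition 'to' (recipient of 'offer'). It moves to the left edge, and the trace sits right after 'to':
Who could the student offer the application to ___?
'to' is word 8.

8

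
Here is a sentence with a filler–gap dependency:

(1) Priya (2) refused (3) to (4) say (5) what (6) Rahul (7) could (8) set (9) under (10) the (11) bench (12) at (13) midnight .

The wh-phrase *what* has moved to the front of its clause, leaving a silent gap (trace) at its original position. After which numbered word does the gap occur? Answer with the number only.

In situ: Rahul could set what under the bench at midnight.
'what' functions as the direct object of 'set'. It moves to the left edge, and the trace sits right after 'set':
Priya refused to say what Rahul could set ___ under the bench at midnight.
'set' is word 8.

8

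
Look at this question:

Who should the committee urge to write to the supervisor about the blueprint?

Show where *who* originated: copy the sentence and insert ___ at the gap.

Who should the committee urge ___ to write to the supervisor about the blueprint?

Pre-movement form: The committee should urge who to write to the supervisor about the blueprint.
The filler 'who' is interpreted as the direct object of 'urge'. The gap is right after 'urge'.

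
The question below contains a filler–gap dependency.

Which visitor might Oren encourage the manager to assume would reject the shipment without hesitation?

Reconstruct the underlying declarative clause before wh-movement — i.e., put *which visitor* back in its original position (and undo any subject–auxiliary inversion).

'which visitor' functions as the subject of the clause embedded under 'assume'. Fronting leaves a gap immediately after 'assume':
Which visitor might Oren encourage the manager to assume ___ would reject the shipment without hesitation?

Oren might encourage the manager to assume which visitor would reject the shipment without hesitation.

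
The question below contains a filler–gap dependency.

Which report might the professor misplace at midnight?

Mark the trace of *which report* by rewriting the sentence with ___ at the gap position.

Which report might the professor misplace ___ at midnight?

Underlying clause: The professor might misplace which report at midnight.
The filler 'which report' is interpreted as the direct object of 'misplace'. The gap is right after 'misplace'.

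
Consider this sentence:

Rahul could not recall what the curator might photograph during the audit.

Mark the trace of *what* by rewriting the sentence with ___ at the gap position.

Pre-movement form: The curator might photograph what during the audit.
'what' is the direct object of 'photograph'. The gap is right after 'photograph'.

Rahul could not recall what the curator might photograph ___ during the audit.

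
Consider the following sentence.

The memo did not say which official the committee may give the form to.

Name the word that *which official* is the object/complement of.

Pre-movement form: The committee may give the form to which official.
'which official' is the object of the preposition 'to' (recipient of 'give'). Wh-movement fronts it, leaving a gap right after 'to':
The memo did not say which official the committee may give the form to ___.

to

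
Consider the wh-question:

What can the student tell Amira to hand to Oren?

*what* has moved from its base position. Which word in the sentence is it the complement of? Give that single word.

hand

Underlying clause: The student can tell Amira to hand what to Oren.
The filler 'what' is interpreted as the direct object of 'hand'. Fronting leaves a gap immediately after 'hand':
What can the student tell Amira to hand ___ to Oren?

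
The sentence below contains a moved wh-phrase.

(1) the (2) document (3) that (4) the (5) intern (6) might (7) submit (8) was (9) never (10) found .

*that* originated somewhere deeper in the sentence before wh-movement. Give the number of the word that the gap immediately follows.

7

'that' is the direct object of 'submit'. Wh-movement fronts it, leaving a gap right after 'submit':
The document that the intern might submit ___ was never found.
'submit' is word 7.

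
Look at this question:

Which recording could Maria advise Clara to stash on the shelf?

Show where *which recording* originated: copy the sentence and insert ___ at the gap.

Before movement: Maria could advise Clara to stash which recording on the shelf.
'which recording' is the direct object of 'stash'. The gap is right after 'stash'.

Which recording could Maria advise Clara to stash ___ on the shelf?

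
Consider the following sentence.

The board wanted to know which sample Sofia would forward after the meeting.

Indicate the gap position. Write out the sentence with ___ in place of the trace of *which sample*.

Underlying clause: Sofia would forward which sample after the meeting.
'which sample' is the direct object of 'forward'. The gap is right after 'forward'.

The board wanted to know which sample Sofia would forward ___ after the meeting.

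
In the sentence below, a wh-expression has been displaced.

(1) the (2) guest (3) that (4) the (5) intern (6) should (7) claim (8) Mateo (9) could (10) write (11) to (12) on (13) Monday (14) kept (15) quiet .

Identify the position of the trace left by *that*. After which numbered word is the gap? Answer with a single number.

11

'that' is the object of the preposition 'to'. Wh-movement fronts it, leaving a gap right after 'to':
The guest that the intern should claim Mateo could write to ___ on Monday kept quiet.
'to' is word 11.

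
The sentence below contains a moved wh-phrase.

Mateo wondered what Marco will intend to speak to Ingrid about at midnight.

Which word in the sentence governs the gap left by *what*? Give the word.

In situ: Marco will intend to speak to Ingrid about what at midnight.
'what' is the object of the preposition 'about'. Fronting leaves a gap immediately after 'about':
Mateo wondered what Marco will intend to speak to Ingrid about ___ at midnight.

about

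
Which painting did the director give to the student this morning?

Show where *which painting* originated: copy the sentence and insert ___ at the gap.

Pre-movement form: The director did give which painting to the student this morning.
'which painting' is the direct object of 'give'. The gap is right after 'give'.

Which painting did the director give ___ to the student this morning?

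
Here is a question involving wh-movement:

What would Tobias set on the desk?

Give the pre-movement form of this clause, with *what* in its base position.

Tobias would set what on the desk.

The filler 'what' is interpreted as the direct object of 'set'. It moves to the left edge, and the trace sits right after 'set':
What would Tobias set ___ on the desk?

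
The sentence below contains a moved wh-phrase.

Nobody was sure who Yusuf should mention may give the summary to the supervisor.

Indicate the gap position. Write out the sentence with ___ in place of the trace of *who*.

Nobody was sure who Yusuf should mention ___ may give the summary to the supervisor.

In situ: Yusuf should mention who may give the summary to the supervisor.
'who' functions as the subject of the clause embedded under 'mention'. The gap is right after 'mention'.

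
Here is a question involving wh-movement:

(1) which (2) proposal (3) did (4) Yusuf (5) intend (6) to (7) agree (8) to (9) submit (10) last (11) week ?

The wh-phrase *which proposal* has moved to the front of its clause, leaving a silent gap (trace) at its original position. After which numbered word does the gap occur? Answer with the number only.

In situ: Yusuf did intend to agree to submit which proposal last week.
'which proposal' is the direct object of 'submit'. Wh-movement fronts it, leaving a gap right after 'submit':
Which proposal did Yusuf intend to agree to submit ___ last week?
'submit' is word 9.

9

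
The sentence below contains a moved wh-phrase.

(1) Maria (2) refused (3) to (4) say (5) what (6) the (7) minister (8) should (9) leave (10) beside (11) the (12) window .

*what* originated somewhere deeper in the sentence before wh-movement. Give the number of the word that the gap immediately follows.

Underlying clause: The minister should leave what beside the window.
The filler 'what' is interpreted as the direct object of 'leave'. Fronting leaves a gap immediately after 'leave':
Maria refused to say what the minister should leave ___ beside the window.
'leave' is word 9.

9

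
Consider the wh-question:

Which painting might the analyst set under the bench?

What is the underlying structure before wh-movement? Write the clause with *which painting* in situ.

The filler 'which painting' is interpreted as the direct object of 'set'. It moves to the left edge, and the trace sits right after 'set':
Which painting might the analyst set ___ under the bench?

The analyst might set which painting under the bench.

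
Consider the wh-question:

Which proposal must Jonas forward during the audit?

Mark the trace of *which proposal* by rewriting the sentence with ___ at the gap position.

Which proposal must Jonas forward ___ during the audit?

Before movement: Jonas must forward which proposal during the audit.
'which proposal' is the direct object of 'forward'. The gap is right after 'forward'.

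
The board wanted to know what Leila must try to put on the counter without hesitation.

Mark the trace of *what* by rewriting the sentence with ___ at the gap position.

Before movement: Leila must try to put what on the counter without hesitation.
'what' is the direct object of 'put'. The gap is right after 'put'.

The board wanted to know what Leila must try to put ___ on the counter without hesitation.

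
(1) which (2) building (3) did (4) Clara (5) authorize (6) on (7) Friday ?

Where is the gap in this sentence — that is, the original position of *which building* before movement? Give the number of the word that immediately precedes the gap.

Underlying clause: Clara did authorize which building on Friday.
'which building' functions as the direct object of 'authorize'. It moves to the left edge, and the trace sits right after 'authorize':
Which building did Clara authorize ___ on Friday?
'authorize' is word 5.

5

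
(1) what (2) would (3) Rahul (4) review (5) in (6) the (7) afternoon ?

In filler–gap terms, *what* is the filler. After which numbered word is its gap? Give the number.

In situ: Rahul would review what in the afternoon.
The filler 'what' is interpreted as the direct object of 'review'. It moves to the left edge, and the trace sits right after 'review':
What would Rahul review ___ in the afternoon?
'review' is word 4.

4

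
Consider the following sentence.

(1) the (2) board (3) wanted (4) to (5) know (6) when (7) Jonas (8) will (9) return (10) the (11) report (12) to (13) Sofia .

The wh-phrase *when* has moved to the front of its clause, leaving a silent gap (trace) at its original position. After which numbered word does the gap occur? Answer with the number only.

13

In situ: Jonas will return the report to Sofia when.
The filler 'when' is interpreted as the temporal adjunct. Wh-movement fronts it, leaving a gap right after 'Sofia':
The board wanted to know when Jonas will return the report to Sofia ___.
'Sofia' is word 13.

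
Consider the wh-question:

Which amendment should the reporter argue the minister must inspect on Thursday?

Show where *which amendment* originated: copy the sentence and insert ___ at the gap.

Which amendment should the reporter argue the minister must inspect ___ on Thursday?

Pre-movement form: The reporter should argue the minister must inspect which amendment on Thursday.
'which amendment' functions as the direct object of 'inspect'. The gap is right after 'inspect'.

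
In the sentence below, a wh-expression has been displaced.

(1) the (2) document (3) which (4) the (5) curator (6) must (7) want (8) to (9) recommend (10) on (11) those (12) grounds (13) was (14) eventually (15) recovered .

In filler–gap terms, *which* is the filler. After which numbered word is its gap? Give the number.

9

'which' is the direct object of 'recommend'. Fronting leaves a gap immediately after 'recommend':
The document which the curator must want to recommend ___ on those grounds was eventually recovered.
'recommend' is word 9.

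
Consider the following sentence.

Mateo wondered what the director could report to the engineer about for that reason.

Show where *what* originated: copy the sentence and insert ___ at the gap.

Mateo wondered what the director could report to the engineer about ___ for that reason.

Pre-movement form: The director could report to the engineer about what for that reason.
The filler 'what' is interpreted as the object of the preposition 'about'. The gap is right after 'about'.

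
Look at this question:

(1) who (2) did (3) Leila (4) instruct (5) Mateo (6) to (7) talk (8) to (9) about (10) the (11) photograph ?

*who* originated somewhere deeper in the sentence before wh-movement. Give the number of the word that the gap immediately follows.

8

In situ: Leila did instruct Mateo to talk to who about the photograph.
'who' is the object of the preposition 'to'. It moves to the left edge, and the trace sits right after 'to':
Who did Leila instruct Mateo to talk to ___ about the photograph?
'to' is word 8.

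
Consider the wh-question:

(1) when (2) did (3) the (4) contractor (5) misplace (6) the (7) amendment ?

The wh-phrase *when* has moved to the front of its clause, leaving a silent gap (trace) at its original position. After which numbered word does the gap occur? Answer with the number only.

7

In situ: The contractor did misplace the amendment when.
'when' functions as the temporal adjunct. Wh-movement fronts it, leaving a gap right after 'amendment':
When did the contractor misplace the amendment ___?
'amendment' is word 7.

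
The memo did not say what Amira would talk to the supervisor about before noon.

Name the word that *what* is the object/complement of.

In situ: Amira would talk to the supervisor about what before noon.
'what' functions as the object of the preposition 'about'. It moves to the left edge, and the trace sits right after 'about':
The memo did not say what Amira would talk to the supervisor about ___ before noon.

about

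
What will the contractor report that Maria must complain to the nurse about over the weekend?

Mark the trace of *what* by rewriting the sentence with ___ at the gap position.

Pre-movement form: The contractor will report that Maria must complain to the nurse about what over the weekend.
'what' functions as the object of the preposition 'about'. The gap is right after 'about'.

What will the contractor report that Maria must complain to the nurse about ___ over the weekend?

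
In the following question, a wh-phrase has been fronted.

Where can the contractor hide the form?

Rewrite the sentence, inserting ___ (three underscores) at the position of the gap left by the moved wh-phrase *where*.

Where can the contractor hide the form ___?

Underlying clause: The contractor can hide the form where.
'where' functions as the locative complement of 'hide'. The gap is right after 'form'.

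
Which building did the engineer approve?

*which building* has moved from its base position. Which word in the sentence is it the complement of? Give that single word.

Underlying clause: The engineer did approve which building.
The filler 'which building' is interpreted as the direct object of 'approve'. Fronting leaves a gap immediately after 'approve':
Which building did the engineer approve ___?

approve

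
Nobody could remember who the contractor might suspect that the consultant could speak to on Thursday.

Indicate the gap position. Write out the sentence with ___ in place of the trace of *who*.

Before movement: The contractor might suspect that the consultant could speak to who on Thursday.
The filler 'who' is interpreted as the object of the preposition 'to'. The gap is right after 'to'.

Nobody could remember who the contractor might suspect that the consultant could speak to ___ on Thursday.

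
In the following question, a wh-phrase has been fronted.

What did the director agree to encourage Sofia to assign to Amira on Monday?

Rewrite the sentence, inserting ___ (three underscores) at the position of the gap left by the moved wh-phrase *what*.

Pre-movement form: The director did agree to encourage Sofia to assign what to Amira on Monday.
'what' is the direct object of 'assign'. The gap is right after 'assign'.

What did the director agree to encourage Sofia to assign ___ to Amira on Monday?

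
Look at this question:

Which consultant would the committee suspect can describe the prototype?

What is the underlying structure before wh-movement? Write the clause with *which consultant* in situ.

'which consultant' is the subject of the clause embedded under 'suspect'. Wh-movement fronts it, leaving a gap right after 'suspect':
Which consultant would the committee suspect ___ can describe the prototype?

The committee would suspect which consultant can describe the prototype.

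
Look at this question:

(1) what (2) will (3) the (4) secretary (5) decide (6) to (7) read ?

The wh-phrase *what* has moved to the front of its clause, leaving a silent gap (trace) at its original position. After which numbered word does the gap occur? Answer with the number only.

7

Before movement: The secretary will decide to read what.
'what' is the direct object of 'read'. Wh-movement fronts it, leaving a gap right after 'read':
What will the secretary decide to read ___?
'read' is word 7.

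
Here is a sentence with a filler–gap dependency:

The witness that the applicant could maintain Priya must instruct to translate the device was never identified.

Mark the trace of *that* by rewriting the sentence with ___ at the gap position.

The witness that the applicant could maintain Priya must instruct ___ to translate the device was never identified.

'that' functions as the direct object of 'instruct'. The gap is right after 'instruct'.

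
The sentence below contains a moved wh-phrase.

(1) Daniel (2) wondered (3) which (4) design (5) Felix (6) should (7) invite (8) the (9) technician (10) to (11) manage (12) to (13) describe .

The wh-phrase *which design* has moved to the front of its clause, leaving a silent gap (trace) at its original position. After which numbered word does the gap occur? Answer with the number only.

13

Underlying clause: Felix should invite the technician to manage to describe which design.
'which design' functions as the direct object of 'describe'. Wh-movement fronts it, leaving a gap right after 'describe':
Daniel wondered which design Felix should invite the technician to manage to describe ___.
'describe' is word 13.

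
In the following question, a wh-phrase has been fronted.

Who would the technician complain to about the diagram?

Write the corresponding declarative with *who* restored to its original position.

The technician would complain to who about the diagram.

The filler 'who' is interpreted as the object of the preposition 'to'. Wh-movement fronts it, leaving a gap right after 'to':
Who would the technician complain to ___ about the diagram?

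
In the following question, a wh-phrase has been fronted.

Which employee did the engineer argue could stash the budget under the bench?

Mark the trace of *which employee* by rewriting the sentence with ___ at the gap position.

Before movement: The engineer did argue which employee could stash the budget under the bench.
The filler 'which employee' is interpreted as the subject of the clause embedded under 'argue'. The gap is right after 'argue'.

Which employee did the engineer argue ___ could stash the budget under the bench?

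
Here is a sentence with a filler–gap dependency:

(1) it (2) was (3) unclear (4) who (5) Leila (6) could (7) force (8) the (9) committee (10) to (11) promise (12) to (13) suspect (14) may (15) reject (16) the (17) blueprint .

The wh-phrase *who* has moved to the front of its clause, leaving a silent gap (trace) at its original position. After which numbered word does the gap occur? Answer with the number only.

Before movement: Leila could force the committee to promise to suspect who may reject the blueprint.
'who' is the subject of the clause embedded under 'suspect'. It moves to the left edge, and the trace sits right after 'suspect':
It was unclear who Leila could force the committee to promise to suspect ___ may reject the blueprint.
'suspect' is word 13.

13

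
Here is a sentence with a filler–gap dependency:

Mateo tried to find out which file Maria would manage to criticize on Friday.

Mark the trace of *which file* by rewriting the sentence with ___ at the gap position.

In situ: Maria would manage to criticize which file on Friday.
The filler 'which file' is interpreted as the direct object of 'criticize'. The gap is right after 'criticize'.

Mateo tried to find out which file Maria would manage to criticize ___ on Friday.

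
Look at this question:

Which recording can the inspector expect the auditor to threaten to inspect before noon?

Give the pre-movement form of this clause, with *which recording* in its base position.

'which recording' is the direct object of 'inspect'. It moves to the left edge, and the trace sits right after 'inspect':
Which recording can the inspector expect the auditor to threaten to inspect ___ before noon?

The inspector can expect the auditor to threaten to inspect which recording before noon.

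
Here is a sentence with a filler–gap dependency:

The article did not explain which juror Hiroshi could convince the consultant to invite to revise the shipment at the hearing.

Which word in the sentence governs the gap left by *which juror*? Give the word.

invite

Pre-movement form: Hiroshi could convince the consultant to invite which juror to revise the shipment at the hearing.
'which juror' functions as the direct object of 'invite'. Wh-movement fronts it, leaving a gap right after 'invite':
The article did not explain which juror Hiroshi could convince the consultant to invite ___ to revise the shipment at the hearing.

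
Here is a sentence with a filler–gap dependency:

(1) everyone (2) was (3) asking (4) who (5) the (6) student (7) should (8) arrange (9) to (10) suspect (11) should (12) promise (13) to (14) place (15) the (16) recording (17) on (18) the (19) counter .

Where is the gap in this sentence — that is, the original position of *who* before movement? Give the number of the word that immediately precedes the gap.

Before movement: The student should arrange to suspect who should promise to place the recording on the counter.
The filler 'who' is interpreted as the subject of the clause embedded under 'suspect'. Wh-movement fronts it, leaving a gap right after 'suspect':
Everyone was asking who the student should arrange to suspect ___ should promise to place the recording on the counter.
'suspect' is word 10.

10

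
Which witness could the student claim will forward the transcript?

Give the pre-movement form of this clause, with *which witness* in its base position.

'which witness' functions as the subject of the clause embedded under 'claim'. Fronting leaves a gap immediately after 'claim':
Which witness could the student claim ___ will forward the transcript?

The student could claim which witness will forward the transcript.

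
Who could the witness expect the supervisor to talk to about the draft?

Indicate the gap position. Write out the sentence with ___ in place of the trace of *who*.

Who could the witness expect the supervisor to talk to ___ about the draft?

Pre-movement form: The witness could expect the supervisor to talk to who about the draft.
'who' functions as the object of the preposition 'to'. The gap is right after 'to'.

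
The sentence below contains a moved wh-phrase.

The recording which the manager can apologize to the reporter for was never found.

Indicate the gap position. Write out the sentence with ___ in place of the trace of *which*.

The recording which the manager can apologize to the reporter for ___ was never found.

'which' is the object of the preposition 'for'. The gap is right after 'for'.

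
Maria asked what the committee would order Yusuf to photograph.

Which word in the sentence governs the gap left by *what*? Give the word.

photograph

Pre-movement form: The committee would order Yusuf to photograph what.
'what' is the direct object of 'photograph'. Wh-movement fronts it, leaving a gap right after 'photograph':
Maria asked what the committee would order Yusuf to photograph ___.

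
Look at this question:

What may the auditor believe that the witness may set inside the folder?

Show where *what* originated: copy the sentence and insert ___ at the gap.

In situ: The auditor may believe that the witness may set what inside the folder.
'what' is the direct object of 'set'. The gap is right after 'set'.

What may the auditor believe that the witness may set ___ inside the folder?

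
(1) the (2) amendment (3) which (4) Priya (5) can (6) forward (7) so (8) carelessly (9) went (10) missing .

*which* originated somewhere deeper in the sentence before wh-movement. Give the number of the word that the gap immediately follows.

'which' functions as the direct object of 'forward'. Wh-movement fronts it, leaving a gap right after 'forward':
The amendment which Priya can forward ___ so carelessly went missing.
'forward' is word 6.

6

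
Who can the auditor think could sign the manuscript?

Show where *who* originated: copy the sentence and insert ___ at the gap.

Underlying clause: The auditor can think who could sign the manuscript.
The filler 'who' is interpreted as the subject of the clause embedded under 'think'. The gap is right after 'think'.

Who can the auditor think ___ could sign the manuscript?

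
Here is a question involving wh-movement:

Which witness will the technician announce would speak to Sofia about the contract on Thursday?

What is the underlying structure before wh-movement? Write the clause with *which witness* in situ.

The filler 'which witness' is interpreted as the subject of the clause embedded under 'announce'. Wh-movement fronts it, leaving a gap right after 'announce':
Which witness will the technician announce ___ would speak to Sofia about the contract on Thursday?

The technician will announce which witness would speak to Sofia about the contract on Thursday.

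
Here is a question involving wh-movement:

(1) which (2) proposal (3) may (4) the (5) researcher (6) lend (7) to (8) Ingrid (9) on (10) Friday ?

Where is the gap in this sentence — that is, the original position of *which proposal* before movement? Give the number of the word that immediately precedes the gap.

Underlying clause: The researcher may lend which proposal to Ingrid on Friday.
'which proposal' functions as the direct object of 'lend'. Fronting leaves a gap immediately after 'lend':
Which proposal may the researcher lend ___ to Ingrid on Friday?
'lend' is word 6.

6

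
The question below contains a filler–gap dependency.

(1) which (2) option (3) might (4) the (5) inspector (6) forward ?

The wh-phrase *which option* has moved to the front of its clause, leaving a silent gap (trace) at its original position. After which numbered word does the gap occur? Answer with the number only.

6

Before movement: The inspector might forward which option.
'which option' functions as the direct object of 'forward'. Fronting leaves a gap immediately after 'forward':
Which option might the inspector forward ___?
'forward' is word 6.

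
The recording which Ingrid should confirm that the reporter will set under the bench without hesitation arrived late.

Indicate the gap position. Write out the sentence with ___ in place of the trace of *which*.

The recording which Ingrid should confirm that the reporter will set ___ under the bench without hesitation arrived late.

'which' functions as the direct object of 'set'. The gap is right after 'set'.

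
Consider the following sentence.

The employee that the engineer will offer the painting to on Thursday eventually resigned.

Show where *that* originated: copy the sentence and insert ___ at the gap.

The employee that the engineer will offer the painting to ___ on Thursday eventually resigned.

'that' is the object of the preposition 'to' (recipient of 'offer'). The gap is right after 'to'.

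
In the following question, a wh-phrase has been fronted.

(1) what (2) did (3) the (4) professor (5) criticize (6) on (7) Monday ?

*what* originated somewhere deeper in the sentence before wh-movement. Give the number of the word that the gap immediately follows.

In situ: The professor did criticize what on Monday.
'what' is the direct object of 'criticize'. Fronting leaves a gap immediately after 'criticize':
What did the professor criticize ___ on Monday?
'criticize' is word 5.

5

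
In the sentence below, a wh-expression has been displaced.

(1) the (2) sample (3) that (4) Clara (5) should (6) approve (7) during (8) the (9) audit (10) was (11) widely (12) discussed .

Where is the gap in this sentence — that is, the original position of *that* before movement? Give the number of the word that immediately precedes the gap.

'that' is the direct object of 'approve'. Fronting leaves a gap immediately after 'approve':
The sample that Clara should approve ___ during the audit was widely discussed.
'approve' is word 6.

6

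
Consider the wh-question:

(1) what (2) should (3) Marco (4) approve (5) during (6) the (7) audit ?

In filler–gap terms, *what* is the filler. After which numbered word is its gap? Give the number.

4

In situ: Marco should approve what during the audit.
'what' functions as the direct object of 'approve'. Fronting leaves a gap immediately after 'approve':
What should Marco approve ___ during the audit?
'approve' is word 4.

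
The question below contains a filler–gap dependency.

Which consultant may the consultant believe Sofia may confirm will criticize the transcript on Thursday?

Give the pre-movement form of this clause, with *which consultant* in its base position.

'which consultant' is the subject of the clause embedded under 'confirm'. It moves to the left edge, and the trace sits right after 'confirm':
Which consultant may the consultant believe Sofia may confirm ___ will criticize the transcript on Thursday?

The consultant may believe Sofia may confirm which consultant will criticize the transcript on Thursday.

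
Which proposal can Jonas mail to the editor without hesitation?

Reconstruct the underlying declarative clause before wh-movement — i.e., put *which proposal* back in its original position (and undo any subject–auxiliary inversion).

The filler 'which proposal' is interpreted as the direct object of 'mail'. Fronting leaves a gap immediately after 'mail':
Which proposal can Jonas mail ___ to the editor without hesitation?

Jonas can mail which proposal to the editor without hesitation.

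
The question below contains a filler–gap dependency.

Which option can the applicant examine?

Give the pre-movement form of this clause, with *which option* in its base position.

The applicant can examine which option.

The filler 'which option' is interpreted as the direct object of 'examine'. Wh-movement fronts it, leaving a gap right after 'examine':
Which option can the applicant examine ___?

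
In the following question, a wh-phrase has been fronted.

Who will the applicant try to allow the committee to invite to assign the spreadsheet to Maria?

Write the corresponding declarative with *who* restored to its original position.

The filler 'who' is interpreted as the direct object of 'invite'. Wh-movement fronts it, leaving a gap right after 'invite':
Who will the applicant try to allow the committee to invite ___ to assign the spreadsheet to Maria?

The applicant will try to allow the committee to invite who to assign the spreadsheet to Maria.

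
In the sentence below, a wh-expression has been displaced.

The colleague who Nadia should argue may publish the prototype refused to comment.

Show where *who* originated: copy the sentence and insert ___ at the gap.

The colleague who Nadia should argue ___ may publish the prototype refused to comment.

'who' functions as the subject of the clause embedded under 'argue'. The gap is right after 'argue'.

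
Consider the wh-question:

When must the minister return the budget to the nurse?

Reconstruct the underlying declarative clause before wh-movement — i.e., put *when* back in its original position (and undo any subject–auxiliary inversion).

The minister must return the budget to the nurse when.

'when' is the temporal adjunct. Wh-movement fronts it, leaving a gap right after 'nurse':
When must the minister return the budget to the nurse ___?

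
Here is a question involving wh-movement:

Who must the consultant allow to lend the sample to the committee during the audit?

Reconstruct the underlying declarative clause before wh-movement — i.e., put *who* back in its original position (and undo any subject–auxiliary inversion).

'who' is the direct object of 'allow'. Wh-movement fronts it, leaving a gap right after 'allow':
Who must the consultant allow ___ to lend the sample to the committee during the audit?

The consultant must allow who to lend the sample to the committee during the audit.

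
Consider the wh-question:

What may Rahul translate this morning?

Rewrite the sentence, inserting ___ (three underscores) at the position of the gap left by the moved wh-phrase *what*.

Before movement: Rahul may translate what this morning.
'what' is the direct object of 'translate'. The gap is right after 'translate'.

What may Rahul translate ___ this morning?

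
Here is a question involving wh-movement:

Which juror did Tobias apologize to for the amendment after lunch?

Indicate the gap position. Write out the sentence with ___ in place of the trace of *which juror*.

Underlying clause: Tobias did apologize to which juror for the amendment after lunch.
The filler 'which juror' is interpreted as the object of the preposition 'to'. The gap is right after 'to'.

Which juror did Tobias apologize to ___ for the amendment after lunch?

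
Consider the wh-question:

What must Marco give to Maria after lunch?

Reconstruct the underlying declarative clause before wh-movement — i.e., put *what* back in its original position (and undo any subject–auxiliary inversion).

Marco must give what to Maria after lunch.

'what' is the direct object of 'give'. It moves to the left edge, and the trace sits right after 'give':
What must Marco give ___ to Maria after lunch?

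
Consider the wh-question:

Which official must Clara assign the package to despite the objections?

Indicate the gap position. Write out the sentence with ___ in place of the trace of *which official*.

In situ: Clara must assign the package to which official despite the objections.
'which official' functions as the object of the preposition 'to' (recipient of 'assign'). The gap is right after 'to'.

Which official must Clara assign the package to ___ despite the objections?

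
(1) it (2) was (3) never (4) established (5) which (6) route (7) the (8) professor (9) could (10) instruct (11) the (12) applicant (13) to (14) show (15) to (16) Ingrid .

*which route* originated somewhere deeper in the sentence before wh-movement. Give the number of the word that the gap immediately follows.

In situ: The professor could instruct the applicant to show which route to Ingrid.
'which route' functions as the direct object of 'show'. Wh-movement fronts it, leaving a gap right after 'show':
It was never established which route the professor could instruct the applicant to show ___ to Ingrid.
'show' is word 14.

14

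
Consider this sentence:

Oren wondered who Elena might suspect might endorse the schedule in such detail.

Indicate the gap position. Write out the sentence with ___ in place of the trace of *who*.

Before movement: Elena might suspect who might endorse the schedule in such detail.
The filler 'who' is interpreted as the subject of the clause embedded under 'suspect'. The gap is right after 'suspect'.

Oren wondered who Elena might suspect ___ might endorse the schedule in such detail.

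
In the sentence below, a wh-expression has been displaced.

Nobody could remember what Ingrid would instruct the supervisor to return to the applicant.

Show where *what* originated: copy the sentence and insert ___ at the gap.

Nobody could remember what Ingrid would instruct the supervisor to return ___ to the applicant.

Before movement: Ingrid would instruct the supervisor to return what to the applicant.
The filler 'what' is interpreted as the direct object of 'return'. The gap is right after 'return'.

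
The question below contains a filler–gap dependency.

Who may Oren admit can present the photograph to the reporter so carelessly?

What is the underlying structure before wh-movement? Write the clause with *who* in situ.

The filler 'who' is interpreted as the subject of the clause embedded under 'admit'. Wh-movement fronts it, leaving a gap right after 'admit':
Who may Oren admit ___ can present the photograph to the reporter so carelessly?

Oren may admit who can present the photograph to the reporter so carelessly.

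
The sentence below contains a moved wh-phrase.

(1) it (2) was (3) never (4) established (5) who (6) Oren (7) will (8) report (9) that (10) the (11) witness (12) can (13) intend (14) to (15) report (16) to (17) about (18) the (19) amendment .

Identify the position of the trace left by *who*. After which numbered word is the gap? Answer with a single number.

Underlying clause: Oren will report that the witness can intend to report to who about the amendment.
'who' functions as the object of the preposition 'to'. Fronting leaves a gap immediately after 'to':
It was never established who Oren will report that the witness can intend to report to ___ about the amendment.
'to' is word 16.

16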